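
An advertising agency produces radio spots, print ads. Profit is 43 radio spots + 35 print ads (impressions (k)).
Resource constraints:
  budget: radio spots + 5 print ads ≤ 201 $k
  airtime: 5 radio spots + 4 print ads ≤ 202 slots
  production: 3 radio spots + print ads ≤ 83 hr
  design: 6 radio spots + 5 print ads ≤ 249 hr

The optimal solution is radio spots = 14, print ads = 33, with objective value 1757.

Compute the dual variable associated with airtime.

5

Binding: airtime and design. Non-binding: budget (22 unused), production (8 unused).
By complementary slackness, y = 0 for the non-binding constraints.
The binding rows give the dual system: 5·y_airtime + 6·y_design = 43 and 4·y_airtime + 5·y_design = 35.
This yields shadow prices y_airtime = 5, y_design = 3.
Shadow price of airtime = 5.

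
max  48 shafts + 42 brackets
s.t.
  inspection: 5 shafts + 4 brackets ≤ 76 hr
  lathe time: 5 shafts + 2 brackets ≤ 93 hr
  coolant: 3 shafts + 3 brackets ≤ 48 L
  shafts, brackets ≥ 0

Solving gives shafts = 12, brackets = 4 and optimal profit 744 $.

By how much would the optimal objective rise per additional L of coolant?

6

Binding: inspection and coolant. Non-binding: lathe time (25 unused).
By complementary slackness, y = 0 for the non-binding constraint.
From A_Bᵀ y = c: 5·y_inspection + 3·y_coolant = 48; 4·y_inspection + 3·y_coolant = 42.
→ y_inspection = 6 and y_coolant = 6.
Shadow price of coolant = 6.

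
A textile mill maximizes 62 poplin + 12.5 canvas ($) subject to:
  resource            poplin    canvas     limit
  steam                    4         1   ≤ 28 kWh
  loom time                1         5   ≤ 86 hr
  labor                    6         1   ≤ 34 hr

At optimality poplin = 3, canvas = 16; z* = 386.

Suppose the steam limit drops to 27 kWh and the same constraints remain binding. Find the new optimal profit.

379.5

Check each constraint at x*: steam 28/28 (tight); loom time 83/86 (slack 3); labor 34/34 (tight).
Since loom time is not tight, its dual is 0.
From A_Bᵀ y = c: 4·y_steam + 6·y_labor = 62; 1·y_steam + 1·y_labor = 12.5.
→ y_steam = 6.5 and y_labor = 6.
Δz = y_steam·Δb = 6.5 × (-1) = -6.5, so new z* = 386 − 6.5 = 379.5.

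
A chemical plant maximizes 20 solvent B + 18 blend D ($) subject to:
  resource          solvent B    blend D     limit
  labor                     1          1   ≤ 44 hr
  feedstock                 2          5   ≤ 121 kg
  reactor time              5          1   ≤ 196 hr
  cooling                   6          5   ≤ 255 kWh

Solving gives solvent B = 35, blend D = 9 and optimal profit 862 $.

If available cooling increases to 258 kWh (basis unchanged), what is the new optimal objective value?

868

Check each constraint at x*: labor 44/44 (tight); feedstock 115/121 (slack 6); reactor time 184/196 (slack 12); cooling 255/255 (tight).
By complementary slackness, y = 0 for the non-binding constraints.
The binding rows give the dual system: 1·y_labor + 6·y_cooling = 20 and 1·y_labor + 5·y_cooling = 18.
This yields shadow prices y_labor = 8, y_cooling = 2.
Δz = y_cooling·Δb = 2 × (3) = 6, so new z* = 862 + 6 = 868.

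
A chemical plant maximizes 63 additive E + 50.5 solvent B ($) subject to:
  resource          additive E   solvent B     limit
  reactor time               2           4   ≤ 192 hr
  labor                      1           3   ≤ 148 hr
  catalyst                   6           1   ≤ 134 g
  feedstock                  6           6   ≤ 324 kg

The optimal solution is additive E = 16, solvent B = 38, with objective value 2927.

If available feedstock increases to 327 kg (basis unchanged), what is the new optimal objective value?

Check each constraint at x*: reactor time 184/192 (slack 8); labor 130/148 (slack 18); catalyst 134/134 (tight); feedstock 324/324 (tight).
Slack constraints have shadow price 0 (complementary slackness).
Dual feasibility on the basic columns requires 6·y_catalyst + 6·y_feedstock = 63, 1·y_catalyst + 6·y_feedstock = 50.5.
→ y_catalyst = 2.5 and y_feedstock = 8.
Δz = y_feedstock·Δb = 8 × (3) = 24, so new z* = 2927 + 24 = 2951.

2951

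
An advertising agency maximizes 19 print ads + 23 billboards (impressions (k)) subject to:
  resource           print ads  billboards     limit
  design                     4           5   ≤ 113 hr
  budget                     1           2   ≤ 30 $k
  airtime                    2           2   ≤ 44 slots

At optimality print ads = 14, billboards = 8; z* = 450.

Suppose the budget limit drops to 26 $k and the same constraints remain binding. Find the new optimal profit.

434

At the optimum: design uses 96 of 113 (slack = 17); budget uses 30 of 30 (binding); airtime uses 44 of 44 (binding).
By complementary slackness, y = 0 for the non-binding constraint.
From A_Bᵀ y = c: 1·y_budget + 2·y_airtime = 19; 2·y_budget + 2·y_airtime = 23.
This yields shadow prices y_budget = 4, y_airtime = 7.5.
Δz = y_budget·Δb = 4 × (-4) = -16, so new z* = 450 − 16 = 434.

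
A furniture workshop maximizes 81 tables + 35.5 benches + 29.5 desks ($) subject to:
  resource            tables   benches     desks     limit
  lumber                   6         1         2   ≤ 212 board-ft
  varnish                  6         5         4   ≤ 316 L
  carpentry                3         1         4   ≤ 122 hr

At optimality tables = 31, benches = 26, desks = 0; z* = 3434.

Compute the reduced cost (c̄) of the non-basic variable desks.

Binding: lumber and varnish. Non-binding: carpentry (3 unused).
Since carpentry is not tight, its dual is 0.
From A_Bᵀ y = c: 6·y_lumber + 6·y_varnish = 81; 1·y_lumber + 5·y_varnish = 35.5.
Solving: y_lumber = 8, y_varnish = 5.5.
Reduced cost of desks: c₃ − yᵀa₃ = 29.5 − (8·2 + 5.5·4) = 29.5 − 38 = -8.5.

-8.5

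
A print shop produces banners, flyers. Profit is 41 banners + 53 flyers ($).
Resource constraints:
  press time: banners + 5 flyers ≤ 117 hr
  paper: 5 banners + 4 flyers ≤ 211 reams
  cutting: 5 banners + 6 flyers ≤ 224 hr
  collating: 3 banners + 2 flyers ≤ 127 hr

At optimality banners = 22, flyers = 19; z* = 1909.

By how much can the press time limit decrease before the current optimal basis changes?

47.5

Binding constraints: press time, cutting. The basis is B = [[1,5],[5,6]] with det -19.
Per unit decrease in press time, x* moves by d = (0.3158, -0.2632).
The basis stays optimal until paper becomes binding; allowable decrease = 47.5 hr.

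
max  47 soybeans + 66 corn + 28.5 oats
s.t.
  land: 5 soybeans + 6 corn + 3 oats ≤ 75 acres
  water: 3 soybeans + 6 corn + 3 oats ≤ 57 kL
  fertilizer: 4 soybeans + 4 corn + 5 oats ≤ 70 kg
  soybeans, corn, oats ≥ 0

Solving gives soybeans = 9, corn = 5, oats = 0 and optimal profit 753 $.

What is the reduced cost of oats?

-4.5

At the optimum: land uses 75 of 75 (binding); water uses 57 of 57 (binding); fertilizer uses 56 of 70 (slack = 14).
By complementary slackness, y = 0 for the non-binding constraint.
From A_Bᵀ y = c: 5·y_land + 3·y_water = 47; 6·y_land + 6·y_water = 66.
→ y_land = 7 and y_water = 4.
Reduced cost of oats: c₃ − yᵀa₃ = 28.5 − (7·3 + 4·3) = 28.5 − 33 = -4.5.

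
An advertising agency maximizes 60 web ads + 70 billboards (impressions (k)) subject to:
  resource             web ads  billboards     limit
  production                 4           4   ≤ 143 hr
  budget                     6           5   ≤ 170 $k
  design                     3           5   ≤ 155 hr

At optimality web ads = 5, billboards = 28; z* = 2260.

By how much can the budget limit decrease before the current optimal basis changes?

Binding constraints: budget, design. The basis is B = [[6,5],[3,5]] with det 15.
Per unit decrease in budget, x* moves by d = (-0.3333, 0.2).
The basis stays optimal until web ads reaches 0; allowable decrease = 15 $k.

15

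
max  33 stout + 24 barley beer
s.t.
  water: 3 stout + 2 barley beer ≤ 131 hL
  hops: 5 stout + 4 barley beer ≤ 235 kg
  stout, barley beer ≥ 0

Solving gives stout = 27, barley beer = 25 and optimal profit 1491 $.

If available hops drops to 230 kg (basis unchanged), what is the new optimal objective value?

1476

Both water and hops are binding at x*.
Dual feasibility on the basic columns requires 3·y_water + 5·y_hops = 33, 2·y_water + 4·y_hops = 24.
Solving: y_water = 6, y_hops = 3.
Δz = y_hops·Δb = 3 × (-5) = -15, so new z* = 1491 − 15 = 1476.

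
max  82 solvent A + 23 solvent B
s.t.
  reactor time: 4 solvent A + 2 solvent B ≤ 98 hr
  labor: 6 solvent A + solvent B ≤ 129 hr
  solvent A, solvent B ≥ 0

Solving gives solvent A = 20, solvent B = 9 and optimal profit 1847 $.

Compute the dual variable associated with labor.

9

Both reactor time and labor are binding at x*.
The binding rows give the dual system: 4·y_reactor time + 6·y_labor = 82 and 2·y_reactor time + 1·y_labor = 23.
This yields shadow prices y_reactor time = 7, y_labor = 9.
Shadow price of labor = 9.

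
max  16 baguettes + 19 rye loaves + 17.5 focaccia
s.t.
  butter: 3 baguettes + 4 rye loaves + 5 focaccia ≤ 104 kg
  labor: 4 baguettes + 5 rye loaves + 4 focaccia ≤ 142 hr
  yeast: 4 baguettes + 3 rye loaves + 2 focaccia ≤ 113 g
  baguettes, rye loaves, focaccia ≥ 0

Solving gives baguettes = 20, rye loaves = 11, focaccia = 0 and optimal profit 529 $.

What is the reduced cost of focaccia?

At the optimum: butter uses 104 of 104 (binding); labor uses 135 of 142 (slack = 7); yeast uses 113 of 113 (binding).
Slack constraints have shadow price 0 (complementary slackness).
Dual feasibility on the basic columns requires 3·y_butter + 4·y_yeast = 16, 4·y_butter + 3·y_yeast = 19.
Solving: y_butter = 4, y_yeast = 1.
Reduced cost of focaccia: c₃ − yᵀa₃ = 17.5 − (4·5 + 1·2) = 17.5 − 22 = -4.5.

-4.5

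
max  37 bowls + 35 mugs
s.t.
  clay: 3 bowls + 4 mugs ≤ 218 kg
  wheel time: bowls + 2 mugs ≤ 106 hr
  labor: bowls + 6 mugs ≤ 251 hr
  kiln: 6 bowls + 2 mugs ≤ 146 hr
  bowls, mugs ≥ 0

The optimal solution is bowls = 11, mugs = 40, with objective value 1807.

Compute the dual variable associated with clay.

0

Binding: labor and kiln. Non-binding: clay (25 unused), wheel time (15 unused).
Slack constraints have shadow price 0 (complementary slackness).
Dual feasibility on the basic columns requires 1·y_labor + 6·y_kiln = 37, 6·y_labor + 2·y_kiln = 35.
This yields shadow prices y_labor = 4, y_kiln = 5.5.
Shadow price of clay = 0.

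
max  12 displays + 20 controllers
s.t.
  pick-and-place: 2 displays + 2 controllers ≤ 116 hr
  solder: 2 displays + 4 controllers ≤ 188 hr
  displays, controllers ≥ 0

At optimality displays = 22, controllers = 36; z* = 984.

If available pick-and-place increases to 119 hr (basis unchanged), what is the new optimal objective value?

At the optimum: pick-and-place uses 116 of 116 (binding); solder uses 188 of 188 (binding).
From A_Bᵀ y = c: 2·y_pick-and-place + 2·y_solder = 12; 2·y_pick-and-place + 4·y_solder = 20.
This yields shadow prices y_pick-and-place = 2, y_solder = 4.
Δz = y_pick-and-place·Δb = 2 × (3) = 6, so new z* = 984 + 6 = 990.

990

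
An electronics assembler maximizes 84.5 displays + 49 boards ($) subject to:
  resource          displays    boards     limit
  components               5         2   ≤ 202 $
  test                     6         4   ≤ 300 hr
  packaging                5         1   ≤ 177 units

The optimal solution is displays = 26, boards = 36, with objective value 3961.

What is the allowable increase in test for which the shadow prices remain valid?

Binding constraints: components, test. The basis is B = [[5,2],[6,4]] with det 8.
Per unit increase in test, x* moves by d = (-0.25, 0.625).
The basis stays optimal until displays reaches 0; allowable increase = 104 hr.

104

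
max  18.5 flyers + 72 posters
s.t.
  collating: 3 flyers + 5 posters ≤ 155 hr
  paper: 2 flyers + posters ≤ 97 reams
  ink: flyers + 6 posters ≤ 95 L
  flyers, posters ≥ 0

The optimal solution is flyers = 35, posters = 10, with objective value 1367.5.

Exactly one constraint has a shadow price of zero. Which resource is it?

paper

collating: 155/155 (binding)
paper: 80/97 (slack 17)
ink: 95/95 (binding)
By complementary slackness, a constraint with positive slack has shadow price 0 → paper.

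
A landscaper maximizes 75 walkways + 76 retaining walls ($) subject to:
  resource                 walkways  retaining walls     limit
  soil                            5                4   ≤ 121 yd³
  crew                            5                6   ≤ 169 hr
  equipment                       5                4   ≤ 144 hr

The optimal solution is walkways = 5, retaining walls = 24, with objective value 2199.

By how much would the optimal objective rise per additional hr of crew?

At the optimum: soil uses 121 of 121 (binding); crew uses 169 of 169 (binding); equipment uses 121 of 144 (slack = 23).
Slack constraints have shadow price 0 (complementary slackness).
Dual feasibility on the basic columns requires 5·y_soil + 5·y_crew = 75, 4·y_soil + 6·y_crew = 76.
This yields shadow prices y_soil = 7, y_crew = 8.
Shadow price of crew = 8.

8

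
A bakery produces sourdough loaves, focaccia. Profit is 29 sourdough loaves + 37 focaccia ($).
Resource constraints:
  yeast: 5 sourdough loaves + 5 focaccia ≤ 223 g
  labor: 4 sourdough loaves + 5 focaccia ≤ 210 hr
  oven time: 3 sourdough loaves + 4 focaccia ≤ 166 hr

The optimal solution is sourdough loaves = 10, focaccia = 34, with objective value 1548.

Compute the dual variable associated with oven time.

3

Binding: labor and oven time. Non-binding: yeast (3 unused).
By complementary slackness, y = 0 for the non-binding constraint.
Dual feasibility on the basic columns requires 4·y_labor + 3·y_oven time = 29, 5·y_labor + 4·y_oven time = 37.
Solving: y_labor = 5, y_oven time = 3.
Shadow price of oven time = 3.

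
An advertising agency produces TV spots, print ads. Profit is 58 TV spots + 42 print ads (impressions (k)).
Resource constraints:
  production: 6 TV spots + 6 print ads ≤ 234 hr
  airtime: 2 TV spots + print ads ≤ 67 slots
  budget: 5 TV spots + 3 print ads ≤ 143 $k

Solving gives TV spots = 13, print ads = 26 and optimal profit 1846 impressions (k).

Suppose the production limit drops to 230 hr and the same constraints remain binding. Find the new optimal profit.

At the optimum: production uses 234 of 234 (binding); airtime uses 52 of 67 (slack = 15); budget uses 143 of 143 (binding).
Since airtime is not tight, its dual is 0.
The binding rows give the dual system: 6·y_production + 5·y_budget = 58 and 6·y_production + 3·y_budget = 42.
This yields shadow prices y_production = 3, y_budget = 8.
Δz = y_production·Δb = 3 × (-4) = -12, so new z* = 1846 − 12 = 1834.

1834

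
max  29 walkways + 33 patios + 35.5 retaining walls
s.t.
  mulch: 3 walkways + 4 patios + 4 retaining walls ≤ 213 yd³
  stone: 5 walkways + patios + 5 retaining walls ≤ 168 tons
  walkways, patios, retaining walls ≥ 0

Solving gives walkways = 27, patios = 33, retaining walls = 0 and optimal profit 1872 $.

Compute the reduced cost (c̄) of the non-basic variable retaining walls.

At the optimum: mulch uses 213 of 213 (binding); stone uses 168 of 168 (binding).
The binding rows give the dual system: 3·y_mulch + 5·y_stone = 29 and 4·y_mulch + 1·y_stone = 33.
Solving: y_mulch = 8, y_stone = 1.
Reduced cost of retaining walls: c₃ − yᵀa₃ = 35.5 − (8·4 + 1·5) = 35.5 − 37 = -1.5.

-1.5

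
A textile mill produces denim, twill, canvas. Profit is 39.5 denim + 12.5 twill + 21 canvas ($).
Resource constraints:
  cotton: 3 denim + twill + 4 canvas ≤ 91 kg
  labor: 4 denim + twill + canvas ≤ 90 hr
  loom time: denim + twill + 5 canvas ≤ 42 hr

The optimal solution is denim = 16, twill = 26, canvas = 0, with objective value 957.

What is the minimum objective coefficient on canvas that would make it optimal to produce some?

Check each constraint at x*: cotton 74/91 (slack 17); labor 90/90 (tight); loom time 42/42 (tight).
By complementary slackness, y = 0 for the non-binding constraint.
Dual feasibility on the basic columns requires 4·y_labor + 1·y_loom time = 39.5, 1·y_labor + 1·y_loom time = 12.5.
→ y_labor = 9 and y_loom time = 3.5.
canvas enters the basis when its profit ≥ yᵀa₃ = 9·1 + 3.5·5 = 26.5.

26.5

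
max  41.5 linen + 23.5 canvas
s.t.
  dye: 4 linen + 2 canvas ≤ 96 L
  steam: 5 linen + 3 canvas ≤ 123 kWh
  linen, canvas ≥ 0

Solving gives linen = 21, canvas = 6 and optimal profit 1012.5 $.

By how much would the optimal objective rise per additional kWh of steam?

Check each constraint at x*: dye 96/96 (tight); steam 123/123 (tight).
From A_Bᵀ y = c: 4·y_dye + 5·y_steam = 41.5; 2·y_dye + 3·y_steam = 23.5.
Solving: y_dye = 3.5, y_steam = 5.5.
Shadow price of steam = 5.5.

5.5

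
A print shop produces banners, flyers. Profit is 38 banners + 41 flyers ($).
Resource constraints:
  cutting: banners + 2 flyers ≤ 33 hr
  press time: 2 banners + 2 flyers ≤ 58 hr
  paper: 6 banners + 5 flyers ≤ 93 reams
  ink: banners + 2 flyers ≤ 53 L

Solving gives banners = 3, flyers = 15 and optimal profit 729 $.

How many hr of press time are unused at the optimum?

22

press time used = 2·3 + 2·15 = 36; slack = 58 − 36 = 22.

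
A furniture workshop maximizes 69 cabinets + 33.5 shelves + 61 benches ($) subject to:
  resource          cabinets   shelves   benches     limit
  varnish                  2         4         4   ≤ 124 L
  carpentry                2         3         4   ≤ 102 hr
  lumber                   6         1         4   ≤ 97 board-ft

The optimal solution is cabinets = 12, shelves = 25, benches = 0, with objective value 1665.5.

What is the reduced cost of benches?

-1

Check each constraint at x*: varnish 124/124 (tight); carpentry 99/102 (slack 3); lumber 97/97 (tight).
By complementary slackness, y = 0 for the non-binding constraint.
The binding rows give the dual system: 2·y_varnish + 6·y_lumber = 69 and 4·y_varnish + 1·y_lumber = 33.5.
This yields shadow prices y_varnish = 6, y_lumber = 9.5.
Reduced cost of benches: c₃ − yᵀa₃ = 61 − (6·4 + 9.5·4) = 61 − 62 = -1.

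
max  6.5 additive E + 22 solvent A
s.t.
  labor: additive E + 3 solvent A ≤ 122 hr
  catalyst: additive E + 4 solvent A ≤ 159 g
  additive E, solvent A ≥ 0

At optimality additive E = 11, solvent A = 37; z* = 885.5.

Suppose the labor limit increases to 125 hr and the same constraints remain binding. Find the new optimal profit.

Both labor and catalyst are binding at x*.
From A_Bᵀ y = c: 1·y_labor + 1·y_catalyst = 6.5; 3·y_labor + 4·y_catalyst = 22.
This yields shadow prices y_labor = 4, y_catalyst = 2.5.
Δz = y_labor·Δb = 4 × (3) = 12, so new z* = 885.5 + 12 = 897.5.

897.5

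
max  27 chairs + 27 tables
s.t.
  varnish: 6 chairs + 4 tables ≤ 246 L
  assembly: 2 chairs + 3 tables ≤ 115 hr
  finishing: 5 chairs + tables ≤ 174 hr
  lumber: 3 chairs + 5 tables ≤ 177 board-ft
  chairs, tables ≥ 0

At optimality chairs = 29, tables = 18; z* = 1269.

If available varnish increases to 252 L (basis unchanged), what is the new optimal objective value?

1287

Check each constraint at x*: varnish 246/246 (tight); assembly 112/115 (slack 3); finishing 163/174 (slack 11); lumber 177/177 (tight).
Slack constraints have shadow price 0 (complementary slackness).
The binding rows give the dual system: 6·y_varnish + 3·y_lumber = 27 and 4·y_varnish + 5·y_lumber = 27.
This yields shadow prices y_varnish = 3, y_lumber = 3.
Δz = y_varnish·Δb = 3 × (6) = 18, so new z* = 1269 + 18 = 1287.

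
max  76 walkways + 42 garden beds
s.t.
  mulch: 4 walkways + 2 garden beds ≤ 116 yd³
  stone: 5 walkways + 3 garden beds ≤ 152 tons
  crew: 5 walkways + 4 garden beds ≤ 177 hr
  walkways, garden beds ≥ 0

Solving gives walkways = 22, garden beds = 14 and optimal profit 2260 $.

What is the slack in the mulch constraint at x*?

mulch used = 4·22 + 2·14 = 116; slack = 116 − 116 = 0.

0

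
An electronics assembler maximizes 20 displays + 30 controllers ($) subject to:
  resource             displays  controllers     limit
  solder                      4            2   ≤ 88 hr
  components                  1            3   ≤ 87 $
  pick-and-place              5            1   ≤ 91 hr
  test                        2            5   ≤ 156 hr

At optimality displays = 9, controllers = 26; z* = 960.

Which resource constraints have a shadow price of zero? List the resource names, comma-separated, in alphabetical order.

pick-and-place, test

solder: 88/88 (binding)
components: 87/87 (binding)
pick-and-place: 71/91 (slack 20)
test: 148/156 (slack 8)
By complementary slackness, a constraint with positive slack has shadow price 0 → pick-and-place, test.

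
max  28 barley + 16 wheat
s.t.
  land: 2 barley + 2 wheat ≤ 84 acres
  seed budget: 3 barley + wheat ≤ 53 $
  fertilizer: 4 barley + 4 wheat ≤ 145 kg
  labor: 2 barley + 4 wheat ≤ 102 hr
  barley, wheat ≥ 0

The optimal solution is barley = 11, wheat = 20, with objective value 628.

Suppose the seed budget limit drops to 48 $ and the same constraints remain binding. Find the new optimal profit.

588

Check each constraint at x*: land 62/84 (slack 22); seed budget 53/53 (tight); fertilizer 124/145 (slack 21); labor 102/102 (tight).
Slack constraints have shadow price 0 (complementary slackness).
Dual feasibility on the basic columns requires 3·y_seed budget + 2·y_labor = 28, 1·y_seed budget + 4·y_labor = 16.
This yields shadow prices y_seed budget = 8, y_labor = 2.
Δz = y_seed budget·Δb = 8 × (-5) = -40, so new z* = 628 − 40 = 588.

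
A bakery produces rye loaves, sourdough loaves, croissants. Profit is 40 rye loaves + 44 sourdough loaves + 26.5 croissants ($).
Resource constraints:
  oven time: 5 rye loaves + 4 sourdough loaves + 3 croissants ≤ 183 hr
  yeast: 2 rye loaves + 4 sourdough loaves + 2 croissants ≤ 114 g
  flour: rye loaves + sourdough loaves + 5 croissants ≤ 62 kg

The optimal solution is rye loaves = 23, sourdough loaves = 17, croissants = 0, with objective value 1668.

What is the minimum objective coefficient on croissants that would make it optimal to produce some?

28

At the optimum: oven time uses 183 of 183 (binding); yeast uses 114 of 114 (binding); flour uses 40 of 62 (slack = 22).
By complementary slackness, y = 0 for the non-binding constraint.
From A_Bᵀ y = c: 5·y_oven time + 2·y_yeast = 40; 4·y_oven time + 4·y_yeast = 44.
→ y_oven time = 6 and y_yeast = 5.
croissants enters the basis when its profit ≥ yᵀa₃ = 6·3 + 5·2 = 28.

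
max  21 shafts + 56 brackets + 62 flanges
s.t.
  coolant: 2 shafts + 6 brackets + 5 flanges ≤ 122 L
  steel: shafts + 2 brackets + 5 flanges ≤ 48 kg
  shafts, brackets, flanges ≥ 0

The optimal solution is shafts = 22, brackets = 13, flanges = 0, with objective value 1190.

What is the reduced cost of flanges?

-8

At the optimum: coolant uses 122 of 122 (binding); steel uses 48 of 48 (binding).
From A_Bᵀ y = c: 2·y_coolant + 1·y_steel = 21; 6·y_coolant + 2·y_steel = 56.
Solving: y_coolant = 7, y_steel = 7.
Reduced cost of flanges: c₃ − yᵀa₃ = 62 − (7·5 + 7·5) = 62 − 70 = -8.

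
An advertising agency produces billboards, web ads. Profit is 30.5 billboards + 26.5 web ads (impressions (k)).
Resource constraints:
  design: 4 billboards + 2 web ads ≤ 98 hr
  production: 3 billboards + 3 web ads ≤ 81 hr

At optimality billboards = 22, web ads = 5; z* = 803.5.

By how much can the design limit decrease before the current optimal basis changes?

44

Binding constraints: design, production. The basis is B = [[4,2],[3,3]] with det 6.
Per unit decrease in design, x* moves by d = (-0.5, 0.5).
The basis stays optimal until billboards reaches 0; allowable decrease = 44 hr.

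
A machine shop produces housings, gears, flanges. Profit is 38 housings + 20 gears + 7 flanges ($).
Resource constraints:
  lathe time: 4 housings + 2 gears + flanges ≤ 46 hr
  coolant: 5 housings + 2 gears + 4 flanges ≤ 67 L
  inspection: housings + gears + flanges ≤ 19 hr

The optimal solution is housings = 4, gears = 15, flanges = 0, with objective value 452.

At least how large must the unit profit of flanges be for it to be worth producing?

11

At the optimum: lathe time uses 46 of 46 (binding); coolant uses 50 of 67 (slack = 17); inspection uses 19 of 19 (binding).
Slack constraints have shadow price 0 (complementary slackness).
Dual feasibility on the basic columns requires 4·y_lathe time + 1·y_inspection = 38, 2·y_lathe time + 1·y_inspection = 20.
→ y_lathe time = 9 and y_inspection = 2.
flanges enters the basis when its profit ≥ yᵀa₃ = 9·1 + 2·1 = 11.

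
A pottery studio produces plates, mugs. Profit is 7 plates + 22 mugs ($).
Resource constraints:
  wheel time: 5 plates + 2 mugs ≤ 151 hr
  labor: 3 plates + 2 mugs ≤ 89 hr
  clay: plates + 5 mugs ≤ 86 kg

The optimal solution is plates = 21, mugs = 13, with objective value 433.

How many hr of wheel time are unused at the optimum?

wheel time used = 5·21 + 2·13 = 131; slack = 151 − 131 = 20.

20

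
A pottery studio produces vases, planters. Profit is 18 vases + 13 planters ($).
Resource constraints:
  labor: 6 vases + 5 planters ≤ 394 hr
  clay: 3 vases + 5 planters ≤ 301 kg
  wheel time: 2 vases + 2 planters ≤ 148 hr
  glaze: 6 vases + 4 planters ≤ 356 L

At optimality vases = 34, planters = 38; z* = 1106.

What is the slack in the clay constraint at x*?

clay used = 3·34 + 5·38 = 292; slack = 301 − 292 = 9.

9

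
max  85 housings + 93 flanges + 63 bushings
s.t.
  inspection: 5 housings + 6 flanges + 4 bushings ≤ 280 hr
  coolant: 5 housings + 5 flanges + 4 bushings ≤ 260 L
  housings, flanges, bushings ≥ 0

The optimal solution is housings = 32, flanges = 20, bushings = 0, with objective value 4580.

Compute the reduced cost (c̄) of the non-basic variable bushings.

At the optimum: inspection uses 280 of 280 (binding); coolant uses 260 of 260 (binding).
From A_Bᵀ y = c: 5·y_inspection + 5·y_coolant = 85; 6·y_inspection + 5·y_coolant = 93.
This yields shadow prices y_inspection = 8, y_coolant = 9.
Reduced cost of bushings: c₃ − yᵀa₃ = 63 − (8·4 + 9·4) = 63 − 68 = -5.

-5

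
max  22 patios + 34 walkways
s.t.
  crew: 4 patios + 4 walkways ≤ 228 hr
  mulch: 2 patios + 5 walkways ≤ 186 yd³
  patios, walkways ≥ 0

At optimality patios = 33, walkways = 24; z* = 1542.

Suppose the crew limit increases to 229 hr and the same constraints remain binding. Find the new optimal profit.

1545.5

At the optimum: crew uses 228 of 228 (binding); mulch uses 186 of 186 (binding).
Dual feasibility on the basic columns requires 4·y_crew + 2·y_mulch = 22, 4·y_crew + 5·y_mulch = 34.
Solving: y_crew = 3.5, y_mulch = 4.
Δz = y_crew·Δb = 3.5 × (1) = 3.5, so new z* = 1542 + 3.5 = 1545.5.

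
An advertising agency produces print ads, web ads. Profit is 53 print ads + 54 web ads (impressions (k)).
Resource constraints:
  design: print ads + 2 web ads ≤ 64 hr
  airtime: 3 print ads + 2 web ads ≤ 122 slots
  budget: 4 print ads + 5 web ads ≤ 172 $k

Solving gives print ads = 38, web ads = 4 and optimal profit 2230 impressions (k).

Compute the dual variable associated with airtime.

At the optimum: design uses 46 of 64 (slack = 18); airtime uses 122 of 122 (binding); budget uses 172 of 172 (binding).
By complementary slackness, y = 0 for the non-binding constraint.
From A_Bᵀ y = c: 3·y_airtime + 4·y_budget = 53; 2·y_airtime + 5·y_budget = 54.
Solving: y_airtime = 7, y_budget = 8.
Shadow price of airtime = 7.

7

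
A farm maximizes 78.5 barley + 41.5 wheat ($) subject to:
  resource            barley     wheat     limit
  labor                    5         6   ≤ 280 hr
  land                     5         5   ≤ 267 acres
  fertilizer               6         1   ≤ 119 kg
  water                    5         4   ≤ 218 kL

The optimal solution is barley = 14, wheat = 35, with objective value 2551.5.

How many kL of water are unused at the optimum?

8

water used = 5·14 + 4·35 = 210; slack = 218 − 210 = 8.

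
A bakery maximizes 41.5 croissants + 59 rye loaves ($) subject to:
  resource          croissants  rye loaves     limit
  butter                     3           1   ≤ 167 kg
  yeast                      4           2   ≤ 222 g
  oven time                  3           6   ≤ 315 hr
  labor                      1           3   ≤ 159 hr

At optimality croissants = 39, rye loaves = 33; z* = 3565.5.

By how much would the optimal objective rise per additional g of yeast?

4

At the optimum: butter uses 150 of 167 (slack = 17); yeast uses 222 of 222 (binding); oven time uses 315 of 315 (binding); labor uses 138 of 159 (slack = 21).
Slack constraints have shadow price 0 (complementary slackness).
Dual feasibility on the basic columns requires 4·y_yeast + 3·y_oven time = 41.5, 2·y_yeast + 6·y_oven time = 59.
Solving: y_yeast = 4, y_oven time = 8.5.
Shadow price of yeast = 4.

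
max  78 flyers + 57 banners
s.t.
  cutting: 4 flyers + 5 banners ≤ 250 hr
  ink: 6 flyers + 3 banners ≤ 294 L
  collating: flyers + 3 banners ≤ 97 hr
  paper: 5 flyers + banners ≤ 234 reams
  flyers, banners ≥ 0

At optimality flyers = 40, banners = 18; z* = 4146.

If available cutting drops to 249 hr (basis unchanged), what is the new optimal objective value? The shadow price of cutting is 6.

Δb = -1, so new z* = 4146 + (6)·(-1) = 4146 − 6 = 4140.

4140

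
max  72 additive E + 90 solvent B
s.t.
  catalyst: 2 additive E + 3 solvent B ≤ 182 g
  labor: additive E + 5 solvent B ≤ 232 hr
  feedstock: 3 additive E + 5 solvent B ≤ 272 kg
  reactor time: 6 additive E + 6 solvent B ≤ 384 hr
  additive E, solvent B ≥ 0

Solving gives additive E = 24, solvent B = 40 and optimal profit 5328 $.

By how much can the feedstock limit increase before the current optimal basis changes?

4

Binding constraints: feedstock, reactor time. The basis is B = [[3,5],[6,6]] with det -12.
Per unit increase in feedstock, x* moves by d = (-0.5, 0.5).
The basis stays optimal until labor becomes binding; allowable increase = 4 kg.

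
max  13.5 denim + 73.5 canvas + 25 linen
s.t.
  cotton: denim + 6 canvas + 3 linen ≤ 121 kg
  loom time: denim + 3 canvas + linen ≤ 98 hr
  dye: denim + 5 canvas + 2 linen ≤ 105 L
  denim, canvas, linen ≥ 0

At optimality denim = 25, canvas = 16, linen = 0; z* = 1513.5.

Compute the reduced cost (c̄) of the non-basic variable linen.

-8

Binding: cotton and dye. Non-binding: loom time (25 unused).
By complementary slackness, y = 0 for the non-binding constraint.
From A_Bᵀ y = c: 1·y_cotton + 1·y_dye = 13.5; 6·y_cotton + 5·y_dye = 73.5.
This yields shadow prices y_cotton = 6, y_dye = 7.5.
Reduced cost of linen: c₃ − yᵀa₃ = 25 − (6·3 + 7.5·2) = 25 − 33 = -8.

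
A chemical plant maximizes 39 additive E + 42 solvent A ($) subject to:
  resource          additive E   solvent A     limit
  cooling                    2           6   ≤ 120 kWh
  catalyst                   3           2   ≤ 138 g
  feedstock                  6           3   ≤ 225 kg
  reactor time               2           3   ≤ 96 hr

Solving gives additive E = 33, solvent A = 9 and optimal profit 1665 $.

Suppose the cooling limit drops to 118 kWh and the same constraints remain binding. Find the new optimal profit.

1656

At the optimum: cooling uses 120 of 120 (binding); catalyst uses 117 of 138 (slack = 21); feedstock uses 225 of 225 (binding); reactor time uses 93 of 96 (slack = 3).
By complementary slackness, y = 0 for the non-binding constraints.
From A_Bᵀ y = c: 2·y_cooling + 6·y_feedstock = 39; 6·y_cooling + 3·y_feedstock = 42.
Solving: y_cooling = 4.5, y_feedstock = 5.
Δz = y_cooling·Δb = 4.5 × (-2) = -9, so new z* = 1665 − 9 = 1656.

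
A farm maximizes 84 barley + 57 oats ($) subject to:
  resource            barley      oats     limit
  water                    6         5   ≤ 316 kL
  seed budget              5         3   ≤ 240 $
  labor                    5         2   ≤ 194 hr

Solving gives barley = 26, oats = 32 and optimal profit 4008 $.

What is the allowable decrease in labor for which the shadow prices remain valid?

Binding constraints: water, labor. The basis is B = [[6,5],[5,2]] with det -13.
Per unit decrease in labor, x* moves by d = (-0.3846, 0.4615).
The basis stays optimal until barley reaches 0; allowable decrease = 67.6 hr.

67.6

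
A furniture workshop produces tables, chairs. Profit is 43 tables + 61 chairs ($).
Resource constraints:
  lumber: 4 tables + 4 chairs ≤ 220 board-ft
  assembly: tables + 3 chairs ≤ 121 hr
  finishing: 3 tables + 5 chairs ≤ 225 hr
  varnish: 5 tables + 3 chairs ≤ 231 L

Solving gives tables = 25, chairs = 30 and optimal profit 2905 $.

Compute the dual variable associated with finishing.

At the optimum: lumber uses 220 of 220 (binding); assembly uses 115 of 121 (slack = 6); finishing uses 225 of 225 (binding); varnish uses 215 of 231 (slack = 16).
Slack constraints have shadow price 0 (complementary slackness).
From A_Bᵀ y = c: 4·y_lumber + 3·y_finishing = 43; 4·y_lumber + 5·y_finishing = 61.
This yields shadow prices y_lumber = 4, y_finishing = 9.
Shadow price of finishing = 9.

9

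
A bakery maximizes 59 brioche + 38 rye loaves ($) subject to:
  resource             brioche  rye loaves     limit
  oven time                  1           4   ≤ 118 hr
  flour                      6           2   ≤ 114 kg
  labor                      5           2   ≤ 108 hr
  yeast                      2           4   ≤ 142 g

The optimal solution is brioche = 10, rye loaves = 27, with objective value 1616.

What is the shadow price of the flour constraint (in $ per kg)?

9

Check each constraint at x*: oven time 118/118 (tight); flour 114/114 (tight); labor 104/108 (slack 4); yeast 128/142 (slack 14).
Slack constraints have shadow price 0 (complementary slackness).
From A_Bᵀ y = c: 1·y_oven time + 6·y_flour = 59; 4·y_oven time + 2·y_flour = 38.
→ y_oven time = 5 and y_flour = 9.
Shadow price of flour = 9.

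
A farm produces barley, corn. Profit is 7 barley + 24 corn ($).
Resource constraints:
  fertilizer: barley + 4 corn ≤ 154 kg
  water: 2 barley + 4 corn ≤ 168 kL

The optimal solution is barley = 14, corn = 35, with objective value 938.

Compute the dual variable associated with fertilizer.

Both fertilizer and water are binding at x*.
From A_Bᵀ y = c: 1·y_fertilizer + 2·y_water = 7; 4·y_fertilizer + 4·y_water = 24.
→ y_fertilizer = 5 and y_water = 1.
Shadow price of fertilizer = 5.

5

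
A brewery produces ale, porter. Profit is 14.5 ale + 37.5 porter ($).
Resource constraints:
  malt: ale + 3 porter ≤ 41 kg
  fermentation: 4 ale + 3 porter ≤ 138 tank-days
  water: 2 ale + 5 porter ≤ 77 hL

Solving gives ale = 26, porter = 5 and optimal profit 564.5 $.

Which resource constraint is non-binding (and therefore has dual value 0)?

fermentation

malt: 41/41 (binding)
fermentation: 119/138 (slack 19)
water: 77/77 (binding)
By complementary slackness, a constraint with positive slack has shadow price 0 → fermentation.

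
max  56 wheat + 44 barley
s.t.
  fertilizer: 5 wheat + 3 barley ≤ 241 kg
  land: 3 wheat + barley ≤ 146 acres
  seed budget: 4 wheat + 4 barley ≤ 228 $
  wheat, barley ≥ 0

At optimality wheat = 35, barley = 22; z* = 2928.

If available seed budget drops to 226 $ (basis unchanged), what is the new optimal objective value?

2915

Binding: fertilizer and seed budget. Non-binding: land (19 unused).
Slack constraints have shadow price 0 (complementary slackness).
From A_Bᵀ y = c: 5·y_fertilizer + 4·y_seed budget = 56; 3·y_fertilizer + 4·y_seed budget = 44.
Solving: y_fertilizer = 6, y_seed budget = 6.5.
Δz = y_seed budget·Δb = 6.5 × (-2) = -13, so new z* = 2928 − 13 = 2915.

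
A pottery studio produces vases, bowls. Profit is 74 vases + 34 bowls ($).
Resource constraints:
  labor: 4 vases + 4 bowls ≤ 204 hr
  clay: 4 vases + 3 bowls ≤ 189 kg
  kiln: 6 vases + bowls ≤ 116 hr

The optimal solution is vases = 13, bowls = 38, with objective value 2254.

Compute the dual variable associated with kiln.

At the optimum: labor uses 204 of 204 (binding); clay uses 166 of 189 (slack = 23); kiln uses 116 of 116 (binding).
Slack constraints have shadow price 0 (complementary slackness).
Dual feasibility on the basic columns requires 4·y_labor + 6·y_kiln = 74, 4·y_labor + 1·y_kiln = 34.
→ y_labor = 6.5 and y_kiln = 8.
Shadow price of kiln = 8.

8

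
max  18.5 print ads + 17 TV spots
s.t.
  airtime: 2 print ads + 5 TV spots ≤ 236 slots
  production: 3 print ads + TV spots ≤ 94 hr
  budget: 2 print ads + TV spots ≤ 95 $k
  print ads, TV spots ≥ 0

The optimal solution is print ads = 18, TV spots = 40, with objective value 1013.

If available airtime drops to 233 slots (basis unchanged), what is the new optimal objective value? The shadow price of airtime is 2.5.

1005.5

Δb = -3, so new z* = 1013 + (2.5)·(-3) = 1013 − 7.5 = 1005.5.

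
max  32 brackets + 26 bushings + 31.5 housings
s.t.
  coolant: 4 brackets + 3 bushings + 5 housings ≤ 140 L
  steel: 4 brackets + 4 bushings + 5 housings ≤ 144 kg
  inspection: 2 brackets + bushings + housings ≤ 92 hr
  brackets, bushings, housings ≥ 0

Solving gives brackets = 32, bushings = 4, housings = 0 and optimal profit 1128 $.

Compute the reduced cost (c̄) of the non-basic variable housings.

-8.5

At the optimum: coolant uses 140 of 140 (binding); steel uses 144 of 144 (binding); inspection uses 68 of 92 (slack = 24).
By complementary slackness, y = 0 for the non-binding constraint.
The binding rows give the dual system: 4·y_coolant + 4·y_steel = 32 and 3·y_coolant + 4·y_steel = 26.
This yields shadow prices y_coolant = 6, y_steel = 2.
Reduced cost of housings: c₃ − yᵀa₃ = 31.5 − (6·5 + 2·5) = 31.5 − 40 = -8.5.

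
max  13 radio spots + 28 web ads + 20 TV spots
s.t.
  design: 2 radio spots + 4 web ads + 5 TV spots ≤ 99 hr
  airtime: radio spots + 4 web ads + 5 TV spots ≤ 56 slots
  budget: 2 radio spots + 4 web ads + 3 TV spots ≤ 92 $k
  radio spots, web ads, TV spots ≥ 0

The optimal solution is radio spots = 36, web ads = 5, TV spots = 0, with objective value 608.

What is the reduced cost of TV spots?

At the optimum: design uses 92 of 99 (slack = 7); airtime uses 56 of 56 (binding); budget uses 92 of 92 (binding).
By complementary slackness, y = 0 for the non-binding constraint.
Dual feasibility on the basic columns requires 1·y_airtime + 2·y_budget = 13, 4·y_airtime + 4·y_budget = 28.
→ y_airtime = 1 and y_budget = 6.
Reduced cost of TV spots: c₃ − yᵀa₃ = 20 − (1·5 + 6·3) = 20 − 23 = -3.

-3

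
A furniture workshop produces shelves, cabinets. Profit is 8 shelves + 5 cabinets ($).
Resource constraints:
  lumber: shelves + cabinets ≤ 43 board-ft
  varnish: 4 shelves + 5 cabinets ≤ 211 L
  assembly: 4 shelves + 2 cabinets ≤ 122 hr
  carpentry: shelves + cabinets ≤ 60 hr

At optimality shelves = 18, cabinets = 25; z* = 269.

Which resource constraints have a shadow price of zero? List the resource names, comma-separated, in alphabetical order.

lumber: 43/43 (binding)
varnish: 197/211 (slack 14)
assembly: 122/122 (binding)
carpentry: 43/60 (slack 17)
By complementary slackness, a constraint with positive slack has shadow price 0 → carpentry, varnish.

carpentry, varnish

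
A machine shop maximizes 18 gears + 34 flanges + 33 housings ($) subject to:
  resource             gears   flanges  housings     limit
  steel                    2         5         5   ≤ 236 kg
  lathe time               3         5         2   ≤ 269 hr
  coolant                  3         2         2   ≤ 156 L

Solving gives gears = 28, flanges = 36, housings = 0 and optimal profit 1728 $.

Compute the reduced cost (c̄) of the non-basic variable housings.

-1

Binding: steel and coolant. Non-binding: lathe time (5 unused).
By complementary slackness, y = 0 for the non-binding constraint.
Dual feasibility on the basic columns requires 2·y_steel + 3·y_coolant = 18, 5·y_steel + 2·y_coolant = 34.
This yields shadow prices y_steel = 6, y_coolant = 2.
Reduced cost of housings: c₃ − yᵀa₃ = 33 − (6·5 + 2·2) = 33 − 34 = -1.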